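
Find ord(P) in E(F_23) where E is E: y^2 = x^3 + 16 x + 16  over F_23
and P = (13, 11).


Compute successive multiples of P until we hit O:
  1P = (13, 11)
  2P = (10, 7)
  3P = (12, 21)
  4P = (6, 11)
  5P = (4, 12)
  6P = (8, 14)
  7P = (18, 15)
  8P = (0, 4)
  ... (continuing to 21P)
  21P = O

ord(P) = 21


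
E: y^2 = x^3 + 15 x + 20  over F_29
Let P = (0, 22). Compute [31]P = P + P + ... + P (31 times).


k = 31 = 11111_2 (binary, LSB first: 11111)
Double-and-add from P = (0, 22):
  bit 0 = 1: acc = O + (0, 22) = (0, 22)
  bit 1 = 1: acc = (0, 22) + (1, 6) = (23, 27)
  bit 2 = 1: acc = (23, 27) + (22, 6) = (19, 28)
  bit 3 = 1: acc = (19, 28) + (15, 16) = (4, 17)
  bit 4 = 1: acc = (4, 17) + (3, 18) = (23, 2)

31P = (23, 2)


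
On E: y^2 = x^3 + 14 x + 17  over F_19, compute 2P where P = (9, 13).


Doubling: s = (3 x1^2 + a) / (2 y1)
s = (3*9^2 + 14) / (2*13) mod 19 = 15
x3 = s^2 - 2 x1 mod 19 = 15^2 - 2*9 = 17
y3 = s (x1 - x3) - y1 mod 19 = 15 * (9 - 17) - 13 = 0

2P = (17, 0)


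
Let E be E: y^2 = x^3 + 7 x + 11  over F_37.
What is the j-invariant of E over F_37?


Delta = -16(4 a^3 + 27 b^2) mod 37 = 35
-1728 * (4 a)^3 = -1728 * (4*7)^3 mod 37 = 10
j = 10 * 35^(-1) mod 37 = 32

j = 32 (mod 37)


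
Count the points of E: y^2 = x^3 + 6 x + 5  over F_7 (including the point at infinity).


For each x in F_7, count y with y^2 = x^3 + 6 x + 5 mod 7:
  x = 2: RHS = 4, y in [2, 5]  -> 2 point(s)
  x = 3: RHS = 1, y in [1, 6]  -> 2 point(s)
  x = 4: RHS = 2, y in [3, 4]  -> 2 point(s)
Affine points: 6. Add the point at infinity: total = 7.

#E(F_7) = 7


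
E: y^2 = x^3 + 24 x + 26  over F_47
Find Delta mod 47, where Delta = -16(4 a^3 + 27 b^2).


4 a^3 + 27 b^2 = 4*24^3 + 27*26^2 = 55296 + 18252 = 73548
Delta = -16 * (73548) = -1176768
Delta mod 47 = 18

Delta = 18 (mod 47)


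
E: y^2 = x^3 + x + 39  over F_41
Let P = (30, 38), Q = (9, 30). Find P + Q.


P != Q, so use the chord formula.
s = (y2 - y1) / (x2 - x1) = (33) / (20) mod 41 = 16
x3 = s^2 - x1 - x2 mod 41 = 16^2 - 30 - 9 = 12
y3 = s (x1 - x3) - y1 mod 41 = 16 * (30 - 12) - 38 = 4

P + Q = (12, 4)


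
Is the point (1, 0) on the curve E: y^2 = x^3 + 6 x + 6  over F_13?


Check whether y^2 = x^3 + 6 x + 6 (mod 13) for (x, y) = (1, 0).
LHS: y^2 = 0^2 mod 13 = 0
RHS: x^3 + 6 x + 6 = 1^3 + 6*1 + 6 mod 13 = 0
LHS = RHS

Yes, on the curve


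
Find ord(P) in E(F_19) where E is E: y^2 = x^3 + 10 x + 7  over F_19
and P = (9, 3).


Compute successive multiples of P until we hit O:
  1P = (9, 3)
  2P = (2, 4)
  3P = (15, 6)
  4P = (0, 11)
  5P = (0, 8)
  6P = (15, 13)
  7P = (2, 15)
  8P = (9, 16)
  ... (continuing to 9P)
  9P = O

ord(P) = 9


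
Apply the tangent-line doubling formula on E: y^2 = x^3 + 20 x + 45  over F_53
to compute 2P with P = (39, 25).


Doubling: s = (3 x1^2 + a) / (2 y1)
s = (3*39^2 + 20) / (2*25) mod 53 = 27
x3 = s^2 - 2 x1 mod 53 = 27^2 - 2*39 = 15
y3 = s (x1 - x3) - y1 mod 53 = 27 * (39 - 15) - 25 = 40

2P = (15, 40)


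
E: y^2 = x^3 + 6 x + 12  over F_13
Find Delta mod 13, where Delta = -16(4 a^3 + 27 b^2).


4 a^3 + 27 b^2 = 4*6^3 + 27*12^2 = 864 + 3888 = 4752
Delta = -16 * (4752) = -76032
Delta mod 13 = 5

Delta = 5 (mod 13)


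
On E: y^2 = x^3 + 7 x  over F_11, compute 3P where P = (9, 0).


k = 3 = 11_2 (binary, LSB first: 11)
Double-and-add from P = (9, 0):
  bit 0 = 1: acc = O + (9, 0) = (9, 0)
  bit 1 = 1: acc = (9, 0) + O = (9, 0)

3P = (9, 0)


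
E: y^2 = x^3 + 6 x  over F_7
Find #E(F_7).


For each x in F_7, count y with y^2 = x^3 + 6 x + 0 mod 7:
  x = 0: RHS = 0, y in [0]  -> 1 point(s)
  x = 1: RHS = 0, y in [0]  -> 1 point(s)
  x = 4: RHS = 4, y in [2, 5]  -> 2 point(s)
  x = 5: RHS = 1, y in [1, 6]  -> 2 point(s)
  x = 6: RHS = 0, y in [0]  -> 1 point(s)
Affine points: 7. Add the point at infinity: total = 8.

#E(F_7) = 8


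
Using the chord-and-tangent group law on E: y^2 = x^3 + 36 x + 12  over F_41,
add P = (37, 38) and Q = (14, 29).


P != Q, so use the chord formula.
s = (y2 - y1) / (x2 - x1) = (32) / (18) mod 41 = 20
x3 = s^2 - x1 - x2 mod 41 = 20^2 - 37 - 14 = 21
y3 = s (x1 - x3) - y1 mod 41 = 20 * (37 - 21) - 38 = 36

P + Q = (21, 36)


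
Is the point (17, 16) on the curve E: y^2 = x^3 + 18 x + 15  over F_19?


Check whether y^2 = x^3 + 18 x + 15 (mod 19) for (x, y) = (17, 16).
LHS: y^2 = 16^2 mod 19 = 9
RHS: x^3 + 18 x + 15 = 17^3 + 18*17 + 15 mod 19 = 9
LHS = RHS

Yes, on the curve


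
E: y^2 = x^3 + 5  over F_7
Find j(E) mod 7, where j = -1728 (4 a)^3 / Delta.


Delta = -16(4 a^3 + 27 b^2) mod 7 = 1
-1728 * (4 a)^3 = -1728 * (4*0)^3 mod 7 = 0
j = 0 * 1^(-1) mod 7 = 0

j = 0 (mod 7)


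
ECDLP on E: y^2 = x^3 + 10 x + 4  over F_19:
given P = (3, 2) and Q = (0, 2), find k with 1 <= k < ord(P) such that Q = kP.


Enumerate multiples of P until we hit Q = (0, 2):
  1P = (3, 2)
  2P = (0, 2)
Match found at i = 2.

k = 2


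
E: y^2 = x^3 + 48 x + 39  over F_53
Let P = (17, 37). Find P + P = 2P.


Doubling: s = (3 x1^2 + a) / (2 y1)
s = (3*17^2 + 48) / (2*37) mod 53 = 36
x3 = s^2 - 2 x1 mod 53 = 36^2 - 2*17 = 43
y3 = s (x1 - x3) - y1 mod 53 = 36 * (17 - 43) - 37 = 34

2P = (43, 34)


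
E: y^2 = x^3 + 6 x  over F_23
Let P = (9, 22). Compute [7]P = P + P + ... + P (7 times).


k = 7 = 111_2 (binary, LSB first: 111)
Double-and-add from P = (9, 22):
  bit 0 = 1: acc = O + (9, 22) = (9, 22)
  bit 1 = 1: acc = (9, 22) + (9, 1) = O
  bit 2 = 1: acc = O + (9, 22) = (9, 22)

7P = (9, 22)


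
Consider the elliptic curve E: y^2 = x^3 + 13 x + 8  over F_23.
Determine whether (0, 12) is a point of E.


Check whether y^2 = x^3 + 13 x + 8 (mod 23) for (x, y) = (0, 12).
LHS: y^2 = 12^2 mod 23 = 6
RHS: x^3 + 13 x + 8 = 0^3 + 13*0 + 8 mod 23 = 8
LHS != RHS

No, not on the curve


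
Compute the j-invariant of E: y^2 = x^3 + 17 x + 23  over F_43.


Delta = -16(4 a^3 + 27 b^2) mod 43 = 1
-1728 * (4 a)^3 = -1728 * (4*17)^3 mod 43 = 1
j = 1 * 1^(-1) mod 43 = 1

j = 1 (mod 43)


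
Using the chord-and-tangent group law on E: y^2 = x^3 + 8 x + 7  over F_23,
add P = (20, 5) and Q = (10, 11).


P != Q, so use the chord formula.
s = (y2 - y1) / (x2 - x1) = (6) / (13) mod 23 = 4
x3 = s^2 - x1 - x2 mod 23 = 4^2 - 20 - 10 = 9
y3 = s (x1 - x3) - y1 mod 23 = 4 * (20 - 9) - 5 = 16

P + Q = (9, 16)


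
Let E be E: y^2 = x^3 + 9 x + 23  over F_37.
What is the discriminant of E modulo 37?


4 a^3 + 27 b^2 = 4*9^3 + 27*23^2 = 2916 + 14283 = 17199
Delta = -16 * (17199) = -275184
Delta mod 37 = 22

Delta = 22 (mod 37)


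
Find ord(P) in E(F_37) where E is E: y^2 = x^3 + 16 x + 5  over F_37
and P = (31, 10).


Compute successive multiples of P until we hit O:
  1P = (31, 10)
  2P = (9, 8)
  3P = (23, 21)
  4P = (19, 29)
  5P = (17, 11)
  6P = (16, 18)
  7P = (36, 5)
  8P = (8, 4)
  ... (continuing to 17P)
  17P = O

ord(P) = 17


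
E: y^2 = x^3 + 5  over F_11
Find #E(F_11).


For each x in F_11, count y with y^2 = x^3 + 0 x + 5 mod 11:
  x = 0: RHS = 5, y in [4, 7]  -> 2 point(s)
  x = 4: RHS = 3, y in [5, 6]  -> 2 point(s)
  x = 5: RHS = 9, y in [3, 8]  -> 2 point(s)
  x = 6: RHS = 1, y in [1, 10]  -> 2 point(s)
  x = 8: RHS = 0, y in [0]  -> 1 point(s)
  x = 10: RHS = 4, y in [2, 9]  -> 2 point(s)
Affine points: 11. Add the point at infinity: total = 12.

#E(F_11) = 12


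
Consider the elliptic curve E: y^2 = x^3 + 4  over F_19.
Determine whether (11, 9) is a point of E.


Check whether y^2 = x^3 + 0 x + 4 (mod 19) for (x, y) = (11, 9).
LHS: y^2 = 9^2 mod 19 = 5
RHS: x^3 + 0 x + 4 = 11^3 + 0*11 + 4 mod 19 = 5
LHS = RHS

Yes, on the curve


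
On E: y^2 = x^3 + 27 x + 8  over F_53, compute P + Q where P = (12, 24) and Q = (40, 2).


P != Q, so use the chord formula.
s = (y2 - y1) / (x2 - x1) = (31) / (28) mod 53 = 3
x3 = s^2 - x1 - x2 mod 53 = 3^2 - 12 - 40 = 10
y3 = s (x1 - x3) - y1 mod 53 = 3 * (12 - 10) - 24 = 35

P + Q = (10, 35)


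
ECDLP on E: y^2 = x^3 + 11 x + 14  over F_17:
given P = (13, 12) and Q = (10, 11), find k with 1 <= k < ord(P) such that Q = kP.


Enumerate multiples of P until we hit Q = (10, 11):
  1P = (13, 12)
  2P = (10, 6)
  3P = (15, 1)
  4P = (15, 16)
  5P = (10, 11)
Match found at i = 5.

k = 5


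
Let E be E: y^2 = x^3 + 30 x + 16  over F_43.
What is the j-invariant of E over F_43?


Delta = -16(4 a^3 + 27 b^2) mod 43 = 2
-1728 * (4 a)^3 = -1728 * (4*30)^3 mod 43 = 27
j = 27 * 2^(-1) mod 43 = 35

j = 35 (mod 43)


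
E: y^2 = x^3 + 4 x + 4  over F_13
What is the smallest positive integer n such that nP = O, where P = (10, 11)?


Compute successive multiples of P until we hit O:
  1P = (10, 11)
  2P = (10, 2)
  3P = O

ord(P) = 3


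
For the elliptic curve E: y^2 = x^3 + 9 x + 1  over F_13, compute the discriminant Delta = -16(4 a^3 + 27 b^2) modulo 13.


4 a^3 + 27 b^2 = 4*9^3 + 27*1^2 = 2916 + 27 = 2943
Delta = -16 * (2943) = -47088
Delta mod 13 = 11

Delta = 11 (mod 13)


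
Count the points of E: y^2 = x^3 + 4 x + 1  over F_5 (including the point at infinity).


For each x in F_5, count y with y^2 = x^3 + 4 x + 1 mod 5:
  x = 0: RHS = 1, y in [1, 4]  -> 2 point(s)
  x = 1: RHS = 1, y in [1, 4]  -> 2 point(s)
  x = 3: RHS = 0, y in [0]  -> 1 point(s)
  x = 4: RHS = 1, y in [1, 4]  -> 2 point(s)
Affine points: 7. Add the point at infinity: total = 8.

#E(F_5) = 8


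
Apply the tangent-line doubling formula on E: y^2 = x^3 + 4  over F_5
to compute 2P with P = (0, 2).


Doubling: s = (3 x1^2 + a) / (2 y1)
s = (3*0^2 + 0) / (2*2) mod 5 = 0
x3 = s^2 - 2 x1 mod 5 = 0^2 - 2*0 = 0
y3 = s (x1 - x3) - y1 mod 5 = 0 * (0 - 0) - 2 = 3

2P = (0, 3)


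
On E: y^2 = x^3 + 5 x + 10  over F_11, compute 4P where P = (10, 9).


k = 4 = 100_2 (binary, LSB first: 001)
Double-and-add from P = (10, 9):
  bit 0 = 0: acc unchanged = O
  bit 1 = 0: acc unchanged = O
  bit 2 = 1: acc = O + (8, 1) = (8, 1)

4P = (8, 1)


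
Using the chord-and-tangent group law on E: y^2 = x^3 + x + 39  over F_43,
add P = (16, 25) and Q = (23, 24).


P != Q, so use the chord formula.
s = (y2 - y1) / (x2 - x1) = (42) / (7) mod 43 = 6
x3 = s^2 - x1 - x2 mod 43 = 6^2 - 16 - 23 = 40
y3 = s (x1 - x3) - y1 mod 43 = 6 * (16 - 40) - 25 = 3

P + Q = (40, 3)


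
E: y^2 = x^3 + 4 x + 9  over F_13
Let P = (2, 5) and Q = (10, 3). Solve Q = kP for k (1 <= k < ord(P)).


Enumerate multiples of P until we hit Q = (10, 3):
  1P = (2, 5)
  2P = (10, 3)
Match found at i = 2.

k = 2


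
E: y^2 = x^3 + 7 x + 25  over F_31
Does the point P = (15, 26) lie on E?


Check whether y^2 = x^3 + 7 x + 25 (mod 31) for (x, y) = (15, 26).
LHS: y^2 = 26^2 mod 31 = 25
RHS: x^3 + 7 x + 25 = 15^3 + 7*15 + 25 mod 31 = 2
LHS != RHS

No, not on the curve


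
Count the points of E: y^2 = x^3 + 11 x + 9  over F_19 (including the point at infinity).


For each x in F_19, count y with y^2 = x^3 + 11 x + 9 mod 19:
  x = 0: RHS = 9, y in [3, 16]  -> 2 point(s)
  x = 2: RHS = 1, y in [1, 18]  -> 2 point(s)
  x = 6: RHS = 6, y in [5, 14]  -> 2 point(s)
  x = 7: RHS = 11, y in [7, 12]  -> 2 point(s)
  x = 8: RHS = 1, y in [1, 18]  -> 2 point(s)
  x = 9: RHS = 1, y in [1, 18]  -> 2 point(s)
  x = 10: RHS = 17, y in [6, 13]  -> 2 point(s)
  x = 11: RHS = 17, y in [6, 13]  -> 2 point(s)
  x = 12: RHS = 7, y in [8, 11]  -> 2 point(s)
  x = 14: RHS = 0, y in [0]  -> 1 point(s)
  x = 16: RHS = 6, y in [5, 14]  -> 2 point(s)
  x = 17: RHS = 17, y in [6, 13]  -> 2 point(s)
  x = 18: RHS = 16, y in [4, 15]  -> 2 point(s)
Affine points: 25. Add the point at infinity: total = 26.

#E(F_19) = 26


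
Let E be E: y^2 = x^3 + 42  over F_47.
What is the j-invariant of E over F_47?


Delta = -16(4 a^3 + 27 b^2) mod 47 = 10
-1728 * (4 a)^3 = -1728 * (4*0)^3 mod 47 = 0
j = 0 * 10^(-1) mod 47 = 0

j = 0 (mod 47)


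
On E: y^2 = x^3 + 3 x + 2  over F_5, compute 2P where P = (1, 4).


Doubling: s = (3 x1^2 + a) / (2 y1)
s = (3*1^2 + 3) / (2*4) mod 5 = 2
x3 = s^2 - 2 x1 mod 5 = 2^2 - 2*1 = 2
y3 = s (x1 - x3) - y1 mod 5 = 2 * (1 - 2) - 4 = 4

2P = (2, 4)


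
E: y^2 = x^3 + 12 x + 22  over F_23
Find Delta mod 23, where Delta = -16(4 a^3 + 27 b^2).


4 a^3 + 27 b^2 = 4*12^3 + 27*22^2 = 6912 + 13068 = 19980
Delta = -16 * (19980) = -319680
Delta mod 23 = 20

Delta = 20 (mod 23)


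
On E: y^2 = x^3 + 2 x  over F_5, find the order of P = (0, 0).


Compute successive multiples of P until we hit O:
  1P = (0, 0)
  2P = O

ord(P) = 2


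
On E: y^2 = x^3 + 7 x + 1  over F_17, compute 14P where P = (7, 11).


k = 14 = 1110_2 (binary, LSB first: 0111)
Double-and-add from P = (7, 11):
  bit 0 = 0: acc unchanged = O
  bit 1 = 1: acc = O + (1, 14) = (1, 14)
  bit 2 = 1: acc = (1, 14) + (14, 2) = (11, 7)
  bit 3 = 1: acc = (11, 7) + (6, 15) = (8, 12)

14P = (8, 12)


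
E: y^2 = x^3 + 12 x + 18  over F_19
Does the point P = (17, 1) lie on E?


Check whether y^2 = x^3 + 12 x + 18 (mod 19) for (x, y) = (17, 1).
LHS: y^2 = 1^2 mod 19 = 1
RHS: x^3 + 12 x + 18 = 17^3 + 12*17 + 18 mod 19 = 5
LHS != RHS

No, not on the curve


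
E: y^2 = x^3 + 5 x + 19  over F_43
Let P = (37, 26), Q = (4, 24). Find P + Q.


P != Q, so use the chord formula.
s = (y2 - y1) / (x2 - x1) = (41) / (10) mod 43 = 17
x3 = s^2 - x1 - x2 mod 43 = 17^2 - 37 - 4 = 33
y3 = s (x1 - x3) - y1 mod 43 = 17 * (37 - 33) - 26 = 42

P + Q = (33, 42)


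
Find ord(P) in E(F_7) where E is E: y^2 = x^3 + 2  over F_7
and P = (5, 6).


Compute successive multiples of P until we hit O:
  1P = (5, 6)
  2P = (5, 1)
  3P = O

ord(P) = 3


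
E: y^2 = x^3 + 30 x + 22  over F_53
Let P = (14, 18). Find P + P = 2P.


Doubling: s = (3 x1^2 + a) / (2 y1)
s = (3*14^2 + 30) / (2*18) mod 53 = 26
x3 = s^2 - 2 x1 mod 53 = 26^2 - 2*14 = 12
y3 = s (x1 - x3) - y1 mod 53 = 26 * (14 - 12) - 18 = 34

2P = (12, 34)


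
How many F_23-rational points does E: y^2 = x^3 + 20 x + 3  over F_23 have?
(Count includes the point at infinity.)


For each x in F_23, count y with y^2 = x^3 + 20 x + 3 mod 23:
  x = 0: RHS = 3, y in [7, 16]  -> 2 point(s)
  x = 1: RHS = 1, y in [1, 22]  -> 2 point(s)
  x = 4: RHS = 9, y in [3, 20]  -> 2 point(s)
  x = 7: RHS = 3, y in [7, 16]  -> 2 point(s)
  x = 8: RHS = 8, y in [10, 13]  -> 2 point(s)
  x = 11: RHS = 13, y in [6, 17]  -> 2 point(s)
  x = 12: RHS = 16, y in [4, 19]  -> 2 point(s)
  x = 16: RHS = 3, y in [7, 16]  -> 2 point(s)
  x = 17: RHS = 12, y in [9, 14]  -> 2 point(s)
  x = 18: RHS = 8, y in [10, 13]  -> 2 point(s)
  x = 20: RHS = 8, y in [10, 13]  -> 2 point(s)
  x = 21: RHS = 1, y in [1, 22]  -> 2 point(s)
Affine points: 24. Add the point at infinity: total = 25.

#E(F_23) = 25


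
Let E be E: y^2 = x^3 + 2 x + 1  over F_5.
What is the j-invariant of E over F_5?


Delta = -16(4 a^3 + 27 b^2) mod 5 = 1
-1728 * (4 a)^3 = -1728 * (4*2)^3 mod 5 = 4
j = 4 * 1^(-1) mod 5 = 4

j = 4 (mod 5)


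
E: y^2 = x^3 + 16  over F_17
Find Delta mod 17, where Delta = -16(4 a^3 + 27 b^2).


4 a^3 + 27 b^2 = 4*0^3 + 27*16^2 = 0 + 6912 = 6912
Delta = -16 * (6912) = -110592
Delta mod 17 = 10

Delta = 10 (mod 17)


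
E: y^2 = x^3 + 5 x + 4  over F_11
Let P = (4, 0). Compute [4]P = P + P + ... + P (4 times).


k = 4 = 100_2 (binary, LSB first: 001)
Double-and-add from P = (4, 0):
  bit 0 = 0: acc unchanged = O
  bit 1 = 0: acc unchanged = O
  bit 2 = 1: acc = O + O = O

4P = O


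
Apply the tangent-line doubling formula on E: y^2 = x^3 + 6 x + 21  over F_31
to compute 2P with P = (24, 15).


Doubling: s = (3 x1^2 + a) / (2 y1)
s = (3*24^2 + 6) / (2*15) mod 31 = 2
x3 = s^2 - 2 x1 mod 31 = 2^2 - 2*24 = 18
y3 = s (x1 - x3) - y1 mod 31 = 2 * (24 - 18) - 15 = 28

2P = (18, 28)


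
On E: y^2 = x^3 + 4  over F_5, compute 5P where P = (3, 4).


k = 5 = 101_2 (binary, LSB first: 101)
Double-and-add from P = (3, 4):
  bit 0 = 1: acc = O + (3, 4) = (3, 4)
  bit 1 = 0: acc unchanged = (3, 4)
  bit 2 = 1: acc = (3, 4) + (0, 2) = (3, 1)

5P = (3, 1)


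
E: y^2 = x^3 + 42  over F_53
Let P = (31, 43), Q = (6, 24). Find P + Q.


P != Q, so use the chord formula.
s = (y2 - y1) / (x2 - x1) = (34) / (28) mod 53 = 5
x3 = s^2 - x1 - x2 mod 53 = 5^2 - 31 - 6 = 41
y3 = s (x1 - x3) - y1 mod 53 = 5 * (31 - 41) - 43 = 13

P + Q = (41, 13)


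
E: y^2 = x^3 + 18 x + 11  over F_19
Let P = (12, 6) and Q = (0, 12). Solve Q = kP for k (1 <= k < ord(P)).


Enumerate multiples of P until we hit Q = (0, 12):
  1P = (12, 6)
  2P = (0, 7)
  3P = (14, 10)
  4P = (16, 5)
  5P = (16, 14)
  6P = (14, 9)
  7P = (0, 12)
Match found at i = 7.

k = 7


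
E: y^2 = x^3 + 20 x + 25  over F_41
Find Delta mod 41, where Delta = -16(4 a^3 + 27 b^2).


4 a^3 + 27 b^2 = 4*20^3 + 27*25^2 = 32000 + 16875 = 48875
Delta = -16 * (48875) = -782000
Delta mod 41 = 34

Delta = 34 (mod 41)


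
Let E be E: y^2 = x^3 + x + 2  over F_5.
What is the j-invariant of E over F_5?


Delta = -16(4 a^3 + 27 b^2) mod 5 = 3
-1728 * (4 a)^3 = -1728 * (4*1)^3 mod 5 = 3
j = 3 * 3^(-1) mod 5 = 1

j = 1 (mod 5)


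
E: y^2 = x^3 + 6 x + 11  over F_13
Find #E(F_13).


For each x in F_13, count y with y^2 = x^3 + 6 x + 11 mod 13:
  x = 3: RHS = 4, y in [2, 11]  -> 2 point(s)
  x = 5: RHS = 10, y in [6, 7]  -> 2 point(s)
  x = 6: RHS = 3, y in [4, 9]  -> 2 point(s)
  x = 8: RHS = 12, y in [5, 8]  -> 2 point(s)
  x = 9: RHS = 1, y in [1, 12]  -> 2 point(s)
  x = 11: RHS = 4, y in [2, 11]  -> 2 point(s)
  x = 12: RHS = 4, y in [2, 11]  -> 2 point(s)
Affine points: 14. Add the point at infinity: total = 15.

#E(F_13) = 15


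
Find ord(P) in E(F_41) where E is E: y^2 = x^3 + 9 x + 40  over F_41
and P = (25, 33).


Compute successive multiples of P until we hit O:
  1P = (25, 33)
  2P = (16, 4)
  3P = (20, 15)
  4P = (27, 9)
  5P = (10, 33)
  6P = (6, 8)
  7P = (19, 31)
  8P = (29, 34)
  ... (continuing to 45P)
  45P = O

ord(P) = 45


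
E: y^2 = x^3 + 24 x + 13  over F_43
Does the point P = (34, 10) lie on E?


Check whether y^2 = x^3 + 24 x + 13 (mod 43) for (x, y) = (34, 10).
LHS: y^2 = 10^2 mod 43 = 14
RHS: x^3 + 24 x + 13 = 34^3 + 24*34 + 13 mod 43 = 14
LHS = RHS

Yes, on the curve


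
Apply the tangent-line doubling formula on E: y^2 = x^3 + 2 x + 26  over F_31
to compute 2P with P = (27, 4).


Doubling: s = (3 x1^2 + a) / (2 y1)
s = (3*27^2 + 2) / (2*4) mod 31 = 14
x3 = s^2 - 2 x1 mod 31 = 14^2 - 2*27 = 18
y3 = s (x1 - x3) - y1 mod 31 = 14 * (27 - 18) - 4 = 29

2P = (18, 29)


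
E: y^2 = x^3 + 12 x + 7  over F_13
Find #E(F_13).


For each x in F_13, count y with y^2 = x^3 + 12 x + 7 mod 13:
  x = 2: RHS = 0, y in [0]  -> 1 point(s)
  x = 5: RHS = 10, y in [6, 7]  -> 2 point(s)
  x = 6: RHS = 9, y in [3, 10]  -> 2 point(s)
  x = 8: RHS = 4, y in [2, 11]  -> 2 point(s)
  x = 9: RHS = 12, y in [5, 8]  -> 2 point(s)
  x = 10: RHS = 9, y in [3, 10]  -> 2 point(s)
  x = 11: RHS = 1, y in [1, 12]  -> 2 point(s)
Affine points: 13. Add the point at infinity: total = 14.

#E(F_13) = 14


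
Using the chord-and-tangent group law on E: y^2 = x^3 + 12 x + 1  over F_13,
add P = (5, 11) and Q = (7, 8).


P != Q, so use the chord formula.
s = (y2 - y1) / (x2 - x1) = (10) / (2) mod 13 = 5
x3 = s^2 - x1 - x2 mod 13 = 5^2 - 5 - 7 = 0
y3 = s (x1 - x3) - y1 mod 13 = 5 * (5 - 0) - 11 = 1

P + Q = (0, 1)


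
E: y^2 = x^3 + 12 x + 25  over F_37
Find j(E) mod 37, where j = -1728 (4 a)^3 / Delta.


Delta = -16(4 a^3 + 27 b^2) mod 37 = 27
-1728 * (4 a)^3 = -1728 * (4*12)^3 mod 37 = 26
j = 26 * 27^(-1) mod 37 = 27

j = 27 (mod 37)


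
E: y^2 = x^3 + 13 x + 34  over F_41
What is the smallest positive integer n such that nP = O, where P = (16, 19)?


Compute successive multiples of P until we hit O:
  1P = (16, 19)
  2P = (14, 7)
  3P = (6, 0)
  4P = (14, 34)
  5P = (16, 22)
  6P = O

ord(P) = 6


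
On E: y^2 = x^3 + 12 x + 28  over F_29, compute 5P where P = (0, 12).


k = 5 = 101_2 (binary, LSB first: 101)
Double-and-add from P = (0, 12):
  bit 0 = 1: acc = O + (0, 12) = (0, 12)
  bit 1 = 0: acc unchanged = (0, 12)
  bit 2 = 1: acc = (0, 12) + (21, 0) = (3, 27)

5P = (3, 27)


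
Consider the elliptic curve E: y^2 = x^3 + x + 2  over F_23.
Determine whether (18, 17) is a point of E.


Check whether y^2 = x^3 + 1 x + 2 (mod 23) for (x, y) = (18, 17).
LHS: y^2 = 17^2 mod 23 = 13
RHS: x^3 + 1 x + 2 = 18^3 + 1*18 + 2 mod 23 = 10
LHS != RHS

No, not on the curve


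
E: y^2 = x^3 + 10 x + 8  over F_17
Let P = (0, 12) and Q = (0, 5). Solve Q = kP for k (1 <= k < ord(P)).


Enumerate multiples of P until we hit Q = (0, 5):
  1P = (0, 12)
  2P = (1, 6)
  3P = (1, 11)
  4P = (0, 5)
Match found at i = 4.

k = 4


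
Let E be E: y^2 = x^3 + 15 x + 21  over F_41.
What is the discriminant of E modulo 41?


4 a^3 + 27 b^2 = 4*15^3 + 27*21^2 = 13500 + 11907 = 25407
Delta = -16 * (25407) = -406512
Delta mod 41 = 3

Delta = 3 (mod 41)


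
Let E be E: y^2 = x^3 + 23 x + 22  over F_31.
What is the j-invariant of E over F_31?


Delta = -16(4 a^3 + 27 b^2) mod 31 = 8
-1728 * (4 a)^3 = -1728 * (4*23)^3 mod 31 = 23
j = 23 * 8^(-1) mod 31 = 30

j = 30 (mod 31)


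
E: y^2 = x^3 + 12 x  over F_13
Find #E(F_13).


For each x in F_13, count y with y^2 = x^3 + 12 x + 0 mod 13:
  x = 0: RHS = 0, y in [0]  -> 1 point(s)
  x = 1: RHS = 0, y in [0]  -> 1 point(s)
  x = 5: RHS = 3, y in [4, 9]  -> 2 point(s)
  x = 8: RHS = 10, y in [6, 7]  -> 2 point(s)
  x = 12: RHS = 0, y in [0]  -> 1 point(s)
Affine points: 7. Add the point at infinity: total = 8.

#E(F_13) = 8


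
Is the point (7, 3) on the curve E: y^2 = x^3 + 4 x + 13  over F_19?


Check whether y^2 = x^3 + 4 x + 13 (mod 19) for (x, y) = (7, 3).
LHS: y^2 = 3^2 mod 19 = 9
RHS: x^3 + 4 x + 13 = 7^3 + 4*7 + 13 mod 19 = 4
LHS != RHS

No, not on the curve


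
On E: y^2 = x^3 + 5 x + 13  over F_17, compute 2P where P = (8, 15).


k = 2 = 10_2 (binary, LSB first: 01)
Double-and-add from P = (8, 15):
  bit 0 = 0: acc unchanged = O
  bit 1 = 1: acc = O + (3, 15) = (3, 15)

2P = (3, 15)


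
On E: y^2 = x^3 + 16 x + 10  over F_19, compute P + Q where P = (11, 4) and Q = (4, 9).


P != Q, so use the chord formula.
s = (y2 - y1) / (x2 - x1) = (5) / (12) mod 19 = 2
x3 = s^2 - x1 - x2 mod 19 = 2^2 - 11 - 4 = 8
y3 = s (x1 - x3) - y1 mod 19 = 2 * (11 - 8) - 4 = 2

P + Q = (8, 2)


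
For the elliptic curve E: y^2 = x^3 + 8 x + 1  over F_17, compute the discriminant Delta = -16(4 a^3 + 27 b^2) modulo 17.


4 a^3 + 27 b^2 = 4*8^3 + 27*1^2 = 2048 + 27 = 2075
Delta = -16 * (2075) = -33200
Delta mod 17 = 1

Delta = 1 (mod 17)


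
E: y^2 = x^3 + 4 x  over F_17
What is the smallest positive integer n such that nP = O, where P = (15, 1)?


Compute successive multiples of P until we hit O:
  1P = (15, 1)
  2P = (0, 0)
  3P = (15, 16)
  4P = O

ord(P) = 4


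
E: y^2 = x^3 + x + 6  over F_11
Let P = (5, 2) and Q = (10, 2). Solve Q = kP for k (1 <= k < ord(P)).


Enumerate multiples of P until we hit Q = (10, 2):
  1P = (5, 2)
  2P = (10, 2)
Match found at i = 2.

k = 2


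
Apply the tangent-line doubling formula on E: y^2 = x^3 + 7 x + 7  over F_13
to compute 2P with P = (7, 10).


Doubling: s = (3 x1^2 + a) / (2 y1)
s = (3*7^2 + 7) / (2*10) mod 13 = 9
x3 = s^2 - 2 x1 mod 13 = 9^2 - 2*7 = 2
y3 = s (x1 - x3) - y1 mod 13 = 9 * (7 - 2) - 10 = 9

2P = (2, 9)


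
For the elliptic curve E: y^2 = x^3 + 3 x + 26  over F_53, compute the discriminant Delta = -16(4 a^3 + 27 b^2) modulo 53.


4 a^3 + 27 b^2 = 4*3^3 + 27*26^2 = 108 + 18252 = 18360
Delta = -16 * (18360) = -293760
Delta mod 53 = 19

Delta = 19 (mod 53)


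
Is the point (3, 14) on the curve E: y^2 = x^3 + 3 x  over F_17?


Check whether y^2 = x^3 + 3 x + 0 (mod 17) for (x, y) = (3, 14).
LHS: y^2 = 14^2 mod 17 = 9
RHS: x^3 + 3 x + 0 = 3^3 + 3*3 + 0 mod 17 = 2
LHS != RHS

No, not on the curve


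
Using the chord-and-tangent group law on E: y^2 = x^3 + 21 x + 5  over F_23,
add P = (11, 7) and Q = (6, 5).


P != Q, so use the chord formula.
s = (y2 - y1) / (x2 - x1) = (21) / (18) mod 23 = 5
x3 = s^2 - x1 - x2 mod 23 = 5^2 - 11 - 6 = 8
y3 = s (x1 - x3) - y1 mod 23 = 5 * (11 - 8) - 7 = 8

P + Q = (8, 8)


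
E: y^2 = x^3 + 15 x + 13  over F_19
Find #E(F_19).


For each x in F_19, count y with y^2 = x^3 + 15 x + 13 mod 19:
  x = 3: RHS = 9, y in [3, 16]  -> 2 point(s)
  x = 4: RHS = 4, y in [2, 17]  -> 2 point(s)
  x = 5: RHS = 4, y in [2, 17]  -> 2 point(s)
  x = 7: RHS = 5, y in [9, 10]  -> 2 point(s)
  x = 10: RHS = 4, y in [2, 17]  -> 2 point(s)
  x = 13: RHS = 11, y in [7, 12]  -> 2 point(s)
  x = 16: RHS = 17, y in [6, 13]  -> 2 point(s)
  x = 18: RHS = 16, y in [4, 15]  -> 2 point(s)
Affine points: 16. Add the point at infinity: total = 17.

#E(F_19) = 17


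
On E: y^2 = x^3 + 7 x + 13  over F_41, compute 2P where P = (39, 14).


Doubling: s = (3 x1^2 + a) / (2 y1)
s = (3*39^2 + 7) / (2*14) mod 41 = 8
x3 = s^2 - 2 x1 mod 41 = 8^2 - 2*39 = 27
y3 = s (x1 - x3) - y1 mod 41 = 8 * (39 - 27) - 14 = 0

2P = (27, 0)


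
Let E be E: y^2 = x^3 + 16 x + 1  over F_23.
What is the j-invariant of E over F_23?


Delta = -16(4 a^3 + 27 b^2) mod 23 = 15
-1728 * (4 a)^3 = -1728 * (4*16)^3 mod 23 = 7
j = 7 * 15^(-1) mod 23 = 2

j = 2 (mod 23)


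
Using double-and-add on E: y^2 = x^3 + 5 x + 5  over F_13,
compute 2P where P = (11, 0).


k = 2 = 10_2 (binary, LSB first: 01)
Double-and-add from P = (11, 0):
  bit 0 = 0: acc unchanged = O
  bit 1 = 1: acc = O + O = O

2P = O


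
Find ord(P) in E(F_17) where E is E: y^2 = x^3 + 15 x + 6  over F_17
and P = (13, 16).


Compute successive multiples of P until we hit O:
  1P = (13, 16)
  2P = (10, 0)
  3P = (13, 1)
  4P = O

ord(P) = 4


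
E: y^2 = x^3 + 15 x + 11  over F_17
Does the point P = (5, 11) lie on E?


Check whether y^2 = x^3 + 15 x + 11 (mod 17) for (x, y) = (5, 11).
LHS: y^2 = 11^2 mod 17 = 2
RHS: x^3 + 15 x + 11 = 5^3 + 15*5 + 11 mod 17 = 7
LHS != RHS

No, not on the curve


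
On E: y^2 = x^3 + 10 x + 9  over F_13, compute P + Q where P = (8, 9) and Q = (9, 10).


P != Q, so use the chord formula.
s = (y2 - y1) / (x2 - x1) = (1) / (1) mod 13 = 1
x3 = s^2 - x1 - x2 mod 13 = 1^2 - 8 - 9 = 10
y3 = s (x1 - x3) - y1 mod 13 = 1 * (8 - 10) - 9 = 2

P + Q = (10, 2)


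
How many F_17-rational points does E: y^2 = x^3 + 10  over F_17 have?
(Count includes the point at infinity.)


For each x in F_17, count y with y^2 = x^3 + 0 x + 10 mod 17:
  x = 2: RHS = 1, y in [1, 16]  -> 2 point(s)
  x = 5: RHS = 16, y in [4, 13]  -> 2 point(s)
  x = 7: RHS = 13, y in [8, 9]  -> 2 point(s)
  x = 9: RHS = 8, y in [5, 12]  -> 2 point(s)
  x = 11: RHS = 15, y in [7, 10]  -> 2 point(s)
  x = 12: RHS = 4, y in [2, 15]  -> 2 point(s)
  x = 14: RHS = 0, y in [0]  -> 1 point(s)
  x = 15: RHS = 2, y in [6, 11]  -> 2 point(s)
  x = 16: RHS = 9, y in [3, 14]  -> 2 point(s)
Affine points: 17. Add the point at infinity: total = 18.

#E(F_17) = 18


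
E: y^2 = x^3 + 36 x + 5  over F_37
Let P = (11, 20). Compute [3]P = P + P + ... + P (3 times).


k = 3 = 11_2 (binary, LSB first: 11)
Double-and-add from P = (11, 20):
  bit 0 = 1: acc = O + (11, 20) = (11, 20)
  bit 1 = 1: acc = (11, 20) + (18, 11) = (24, 2)

3P = (24, 2)


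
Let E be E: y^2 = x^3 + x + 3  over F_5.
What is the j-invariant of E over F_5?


Delta = -16(4 a^3 + 27 b^2) mod 5 = 3
-1728 * (4 a)^3 = -1728 * (4*1)^3 mod 5 = 3
j = 3 * 3^(-1) mod 5 = 1

j = 1 (mod 5)


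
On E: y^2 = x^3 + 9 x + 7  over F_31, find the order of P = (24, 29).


Compute successive multiples of P until we hit O:
  1P = (24, 29)
  2P = (16, 0)
  3P = (24, 2)
  4P = O

ord(P) = 4


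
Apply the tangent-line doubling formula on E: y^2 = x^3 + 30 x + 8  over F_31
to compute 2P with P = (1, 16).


Doubling: s = (3 x1^2 + a) / (2 y1)
s = (3*1^2 + 30) / (2*16) mod 31 = 2
x3 = s^2 - 2 x1 mod 31 = 2^2 - 2*1 = 2
y3 = s (x1 - x3) - y1 mod 31 = 2 * (1 - 2) - 16 = 13

2P = (2, 13)


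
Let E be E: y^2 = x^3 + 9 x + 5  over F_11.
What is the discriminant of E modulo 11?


4 a^3 + 27 b^2 = 4*9^3 + 27*5^2 = 2916 + 675 = 3591
Delta = -16 * (3591) = -57456
Delta mod 11 = 8

Delta = 8 (mod 11)


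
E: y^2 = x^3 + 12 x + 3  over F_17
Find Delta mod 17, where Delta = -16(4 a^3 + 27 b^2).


4 a^3 + 27 b^2 = 4*12^3 + 27*3^2 = 6912 + 243 = 7155
Delta = -16 * (7155) = -114480
Delta mod 17 = 15

Delta = 15 (mod 17)


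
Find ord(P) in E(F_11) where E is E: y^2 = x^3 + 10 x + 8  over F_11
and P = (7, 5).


Compute successive multiples of P until we hit O:
  1P = (7, 5)
  2P = (6, 3)
  3P = (2, 5)
  4P = (2, 6)
  5P = (6, 8)
  6P = (7, 6)
  7P = O

ord(P) = 7


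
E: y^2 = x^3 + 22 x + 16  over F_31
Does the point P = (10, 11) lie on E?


Check whether y^2 = x^3 + 22 x + 16 (mod 31) for (x, y) = (10, 11).
LHS: y^2 = 11^2 mod 31 = 28
RHS: x^3 + 22 x + 16 = 10^3 + 22*10 + 16 mod 31 = 27
LHS != RHS

No, not on the curve


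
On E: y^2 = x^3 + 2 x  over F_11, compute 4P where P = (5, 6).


k = 4 = 100_2 (binary, LSB first: 001)
Double-and-add from P = (5, 6):
  bit 0 = 0: acc unchanged = O
  bit 1 = 0: acc unchanged = O
  bit 2 = 1: acc = O + (1, 6) = (1, 6)

4P = (1, 6)


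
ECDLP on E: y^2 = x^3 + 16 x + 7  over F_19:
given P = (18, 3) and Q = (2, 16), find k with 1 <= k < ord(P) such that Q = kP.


Enumerate multiples of P until we hit Q = (2, 16):
  1P = (18, 3)
  2P = (2, 16)
Match found at i = 2.

k = 2


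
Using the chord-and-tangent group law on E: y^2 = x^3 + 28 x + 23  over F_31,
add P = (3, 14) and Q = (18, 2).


P != Q, so use the chord formula.
s = (y2 - y1) / (x2 - x1) = (19) / (15) mod 31 = 24
x3 = s^2 - x1 - x2 mod 31 = 24^2 - 3 - 18 = 28
y3 = s (x1 - x3) - y1 mod 31 = 24 * (3 - 28) - 14 = 6

P + Q = (28, 6)


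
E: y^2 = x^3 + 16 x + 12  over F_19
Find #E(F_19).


For each x in F_19, count y with y^2 = x^3 + 16 x + 12 mod 19:
  x = 3: RHS = 11, y in [7, 12]  -> 2 point(s)
  x = 4: RHS = 7, y in [8, 11]  -> 2 point(s)
  x = 6: RHS = 1, y in [1, 18]  -> 2 point(s)
  x = 7: RHS = 11, y in [7, 12]  -> 2 point(s)
  x = 8: RHS = 6, y in [5, 14]  -> 2 point(s)
  x = 9: RHS = 11, y in [7, 12]  -> 2 point(s)
  x = 13: RHS = 4, y in [2, 17]  -> 2 point(s)
  x = 14: RHS = 16, y in [4, 15]  -> 2 point(s)
  x = 15: RHS = 17, y in [6, 13]  -> 2 point(s)
Affine points: 18. Add the point at infinity: total = 19.

#E(F_19) = 19


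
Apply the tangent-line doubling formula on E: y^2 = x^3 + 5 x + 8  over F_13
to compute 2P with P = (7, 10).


Doubling: s = (3 x1^2 + a) / (2 y1)
s = (3*7^2 + 5) / (2*10) mod 13 = 5
x3 = s^2 - 2 x1 mod 13 = 5^2 - 2*7 = 11
y3 = s (x1 - x3) - y1 mod 13 = 5 * (7 - 11) - 10 = 9

2P = (11, 9)


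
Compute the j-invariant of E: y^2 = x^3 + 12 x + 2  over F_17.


Delta = -16(4 a^3 + 27 b^2) mod 17 = 16
-1728 * (4 a)^3 = -1728 * (4*12)^3 mod 17 = 8
j = 8 * 16^(-1) mod 17 = 9

j = 9 (mod 17)


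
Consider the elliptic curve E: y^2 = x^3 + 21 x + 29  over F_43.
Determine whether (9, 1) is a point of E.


Check whether y^2 = x^3 + 21 x + 29 (mod 43) for (x, y) = (9, 1).
LHS: y^2 = 1^2 mod 43 = 1
RHS: x^3 + 21 x + 29 = 9^3 + 21*9 + 29 mod 43 = 1
LHS = RHS

Yes, on the curve


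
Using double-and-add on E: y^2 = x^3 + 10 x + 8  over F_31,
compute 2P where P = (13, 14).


k = 2 = 10_2 (binary, LSB first: 01)
Double-and-add from P = (13, 14):
  bit 0 = 0: acc unchanged = O
  bit 1 = 1: acc = O + (23, 25) = (23, 25)

2P = (23, 25)


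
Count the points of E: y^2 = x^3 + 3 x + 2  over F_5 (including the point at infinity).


For each x in F_5, count y with y^2 = x^3 + 3 x + 2 mod 5:
  x = 1: RHS = 1, y in [1, 4]  -> 2 point(s)
  x = 2: RHS = 1, y in [1, 4]  -> 2 point(s)
Affine points: 4. Add the point at infinity: total = 5.

#E(F_5) = 5


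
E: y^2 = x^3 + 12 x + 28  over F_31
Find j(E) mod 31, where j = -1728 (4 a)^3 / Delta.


Delta = -16(4 a^3 + 27 b^2) mod 31 = 3
-1728 * (4 a)^3 = -1728 * (4*12)^3 mod 31 = 27
j = 27 * 3^(-1) mod 31 = 9

j = 9 (mod 31)


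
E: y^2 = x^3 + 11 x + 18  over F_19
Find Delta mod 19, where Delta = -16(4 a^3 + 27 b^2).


4 a^3 + 27 b^2 = 4*11^3 + 27*18^2 = 5324 + 8748 = 14072
Delta = -16 * (14072) = -225152
Delta mod 19 = 17

Delta = 17 (mod 19)


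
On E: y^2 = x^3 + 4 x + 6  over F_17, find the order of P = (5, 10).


Compute successive multiples of P until we hit O:
  1P = (5, 10)
  2P = (11, 2)
  3P = (16, 16)
  4P = (14, 16)
  5P = (6, 12)
  6P = (10, 14)
  7P = (4, 1)
  8P = (4, 16)
  ... (continuing to 15P)
  15P = O

ord(P) = 15


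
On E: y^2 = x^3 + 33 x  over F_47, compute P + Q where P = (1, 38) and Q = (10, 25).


P != Q, so use the chord formula.
s = (y2 - y1) / (x2 - x1) = (34) / (9) mod 47 = 9
x3 = s^2 - x1 - x2 mod 47 = 9^2 - 1 - 10 = 23
y3 = s (x1 - x3) - y1 mod 47 = 9 * (1 - 23) - 38 = 46

P + Q = (23, 46)


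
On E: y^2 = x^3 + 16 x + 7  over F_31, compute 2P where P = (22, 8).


Doubling: s = (3 x1^2 + a) / (2 y1)
s = (3*22^2 + 16) / (2*8) mod 31 = 22
x3 = s^2 - 2 x1 mod 31 = 22^2 - 2*22 = 6
y3 = s (x1 - x3) - y1 mod 31 = 22 * (22 - 6) - 8 = 3

2P = (6, 3)


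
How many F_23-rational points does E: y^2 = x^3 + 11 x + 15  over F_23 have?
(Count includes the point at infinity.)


For each x in F_23, count y with y^2 = x^3 + 11 x + 15 mod 23:
  x = 1: RHS = 4, y in [2, 21]  -> 2 point(s)
  x = 3: RHS = 6, y in [11, 12]  -> 2 point(s)
  x = 4: RHS = 8, y in [10, 13]  -> 2 point(s)
  x = 11: RHS = 18, y in [8, 15]  -> 2 point(s)
  x = 12: RHS = 12, y in [9, 14]  -> 2 point(s)
  x = 13: RHS = 9, y in [3, 20]  -> 2 point(s)
  x = 15: RHS = 13, y in [6, 17]  -> 2 point(s)
  x = 16: RHS = 9, y in [3, 20]  -> 2 point(s)
  x = 17: RHS = 9, y in [3, 20]  -> 2 point(s)
  x = 20: RHS = 1, y in [1, 22]  -> 2 point(s)
  x = 21: RHS = 8, y in [10, 13]  -> 2 point(s)
  x = 22: RHS = 3, y in [7, 16]  -> 2 point(s)
Affine points: 24. Add the point at infinity: total = 25.

#E(F_23) = 25


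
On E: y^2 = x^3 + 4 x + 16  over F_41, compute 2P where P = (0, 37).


Doubling: s = (3 x1^2 + a) / (2 y1)
s = (3*0^2 + 4) / (2*37) mod 41 = 20
x3 = s^2 - 2 x1 mod 41 = 20^2 - 2*0 = 31
y3 = s (x1 - x3) - y1 mod 41 = 20 * (0 - 31) - 37 = 40

2P = (31, 40)


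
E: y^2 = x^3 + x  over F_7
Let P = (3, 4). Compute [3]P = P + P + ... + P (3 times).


k = 3 = 11_2 (binary, LSB first: 11)
Double-and-add from P = (3, 4):
  bit 0 = 1: acc = O + (3, 4) = (3, 4)
  bit 1 = 1: acc = (3, 4) + (1, 3) = (5, 2)

3P = (5, 2)


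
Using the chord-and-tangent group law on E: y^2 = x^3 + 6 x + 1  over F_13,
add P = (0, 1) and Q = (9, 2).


P != Q, so use the chord formula.
s = (y2 - y1) / (x2 - x1) = (1) / (9) mod 13 = 3
x3 = s^2 - x1 - x2 mod 13 = 3^2 - 0 - 9 = 0
y3 = s (x1 - x3) - y1 mod 13 = 3 * (0 - 0) - 1 = 12

P + Q = (0, 12)


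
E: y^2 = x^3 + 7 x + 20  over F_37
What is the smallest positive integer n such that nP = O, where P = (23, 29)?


Compute successive multiples of P until we hit O:
  1P = (23, 29)
  2P = (25, 13)
  3P = (16, 26)
  4P = (8, 25)
  5P = (36, 7)
  6P = (31, 13)
  7P = (24, 10)
  8P = (18, 24)
  ... (continuing to 27P)
  27P = O

ord(P) = 27


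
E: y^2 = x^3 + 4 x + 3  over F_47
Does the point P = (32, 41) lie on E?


Check whether y^2 = x^3 + 4 x + 3 (mod 47) for (x, y) = (32, 41).
LHS: y^2 = 41^2 mod 47 = 36
RHS: x^3 + 4 x + 3 = 32^3 + 4*32 + 3 mod 47 = 46
LHS != RHS

No, not on the curve


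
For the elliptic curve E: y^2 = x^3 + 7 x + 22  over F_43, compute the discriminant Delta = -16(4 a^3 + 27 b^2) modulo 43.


4 a^3 + 27 b^2 = 4*7^3 + 27*22^2 = 1372 + 13068 = 14440
Delta = -16 * (14440) = -231040
Delta mod 43 = 42

Delta = 42 (mod 43)


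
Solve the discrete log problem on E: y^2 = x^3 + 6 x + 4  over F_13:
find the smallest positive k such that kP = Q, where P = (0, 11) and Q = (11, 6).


Enumerate multiples of P until we hit Q = (11, 6):
  1P = (0, 11)
  2P = (12, 7)
  3P = (4, 12)
  4P = (5, 4)
  5P = (11, 7)
  6P = (6, 3)
  7P = (3, 6)
  8P = (7, 5)
  9P = (7, 8)
  10P = (3, 7)
  11P = (6, 10)
  12P = (11, 6)
Match found at i = 12.

k = 12


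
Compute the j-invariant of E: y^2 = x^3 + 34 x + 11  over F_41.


Delta = -16(4 a^3 + 27 b^2) mod 41 = 20
-1728 * (4 a)^3 = -1728 * (4*34)^3 mod 41 = 20
j = 20 * 20^(-1) mod 41 = 1

j = 1 (mod 41)


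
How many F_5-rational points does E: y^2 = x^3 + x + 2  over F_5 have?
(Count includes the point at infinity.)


For each x in F_5, count y with y^2 = x^3 + 1 x + 2 mod 5:
  x = 1: RHS = 4, y in [2, 3]  -> 2 point(s)
  x = 4: RHS = 0, y in [0]  -> 1 point(s)
Affine points: 3. Add the point at infinity: total = 4.

#E(F_5) = 4


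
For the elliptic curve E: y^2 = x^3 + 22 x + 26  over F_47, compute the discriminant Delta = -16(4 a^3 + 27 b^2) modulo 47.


4 a^3 + 27 b^2 = 4*22^3 + 27*26^2 = 42592 + 18252 = 60844
Delta = -16 * (60844) = -973504
Delta mod 47 = 7

Delta = 7 (mod 47)


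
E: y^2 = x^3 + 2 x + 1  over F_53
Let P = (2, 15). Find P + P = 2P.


Doubling: s = (3 x1^2 + a) / (2 y1)
s = (3*2^2 + 2) / (2*15) mod 53 = 4
x3 = s^2 - 2 x1 mod 53 = 4^2 - 2*2 = 12
y3 = s (x1 - x3) - y1 mod 53 = 4 * (2 - 12) - 15 = 51

2P = (12, 51)


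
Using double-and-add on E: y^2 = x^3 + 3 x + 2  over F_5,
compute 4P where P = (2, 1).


k = 4 = 100_2 (binary, LSB first: 001)
Double-and-add from P = (2, 1):
  bit 0 = 0: acc unchanged = O
  bit 1 = 0: acc unchanged = O
  bit 2 = 1: acc = O + (2, 4) = (2, 4)

4P = (2, 4)


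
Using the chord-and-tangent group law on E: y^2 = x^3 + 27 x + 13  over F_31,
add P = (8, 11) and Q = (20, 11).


P != Q, so use the chord formula.
s = (y2 - y1) / (x2 - x1) = (0) / (12) mod 31 = 0
x3 = s^2 - x1 - x2 mod 31 = 0^2 - 8 - 20 = 3
y3 = s (x1 - x3) - y1 mod 31 = 0 * (8 - 3) - 11 = 20

P + Q = (3, 20)


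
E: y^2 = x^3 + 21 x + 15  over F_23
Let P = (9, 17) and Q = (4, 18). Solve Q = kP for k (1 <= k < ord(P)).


Enumerate multiples of P until we hit Q = (4, 18):
  1P = (9, 17)
  2P = (6, 9)
  3P = (10, 11)
  4P = (17, 8)
  5P = (13, 22)
  6P = (4, 18)
Match found at i = 6.

k = 6


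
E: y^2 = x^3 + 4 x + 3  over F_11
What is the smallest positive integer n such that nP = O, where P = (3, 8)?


Compute successive multiples of P until we hit O:
  1P = (3, 8)
  2P = (10, 8)
  3P = (9, 3)
  4P = (0, 6)
  5P = (6, 1)
  6P = (5, 4)
  7P = (7, 0)
  8P = (5, 7)
  ... (continuing to 14P)
  14P = O

ord(P) = 14


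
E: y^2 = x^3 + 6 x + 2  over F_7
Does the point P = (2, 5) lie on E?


Check whether y^2 = x^3 + 6 x + 2 (mod 7) for (x, y) = (2, 5).
LHS: y^2 = 5^2 mod 7 = 4
RHS: x^3 + 6 x + 2 = 2^3 + 6*2 + 2 mod 7 = 1
LHS != RHS

No, not on the curve


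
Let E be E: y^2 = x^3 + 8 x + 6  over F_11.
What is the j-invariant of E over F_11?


Delta = -16(4 a^3 + 27 b^2) mod 11 = 3
-1728 * (4 a)^3 = -1728 * (4*8)^3 mod 11 = 1
j = 1 * 3^(-1) mod 11 = 4

j = 4 (mod 11)


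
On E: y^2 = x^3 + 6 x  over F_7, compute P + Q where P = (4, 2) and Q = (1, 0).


P != Q, so use the chord formula.
s = (y2 - y1) / (x2 - x1) = (5) / (4) mod 7 = 3
x3 = s^2 - x1 - x2 mod 7 = 3^2 - 4 - 1 = 4
y3 = s (x1 - x3) - y1 mod 7 = 3 * (4 - 4) - 2 = 5

P + Q = (4, 5)


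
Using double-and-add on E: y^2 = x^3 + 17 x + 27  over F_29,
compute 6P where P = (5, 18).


k = 6 = 110_2 (binary, LSB first: 011)
Double-and-add from P = (5, 18):
  bit 0 = 0: acc unchanged = O
  bit 1 = 1: acc = O + (13, 26) = (13, 26)
  bit 2 = 1: acc = (13, 26) + (16, 4) = (28, 26)

6P = (28, 26)


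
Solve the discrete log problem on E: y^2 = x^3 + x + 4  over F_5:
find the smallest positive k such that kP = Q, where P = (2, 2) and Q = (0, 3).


Enumerate multiples of P until we hit Q = (0, 3):
  1P = (2, 2)
  2P = (0, 2)
  3P = (3, 3)
  4P = (1, 4)
  5P = (1, 1)
  6P = (3, 2)
  7P = (0, 3)
Match found at i = 7.

k = 7


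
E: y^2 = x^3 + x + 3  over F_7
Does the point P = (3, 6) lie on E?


Check whether y^2 = x^3 + 1 x + 3 (mod 7) for (x, y) = (3, 6).
LHS: y^2 = 6^2 mod 7 = 1
RHS: x^3 + 1 x + 3 = 3^3 + 1*3 + 3 mod 7 = 5
LHS != RHS

No, not on the curve


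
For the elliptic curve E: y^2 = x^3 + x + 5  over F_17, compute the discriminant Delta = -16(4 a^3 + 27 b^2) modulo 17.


4 a^3 + 27 b^2 = 4*1^3 + 27*5^2 = 4 + 675 = 679
Delta = -16 * (679) = -10864
Delta mod 17 = 16

Delta = 16 (mod 17)
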